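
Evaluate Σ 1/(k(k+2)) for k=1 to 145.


1/(k(k+2)) = (1/2)·(1/k - 1/(k+2)) (partial fractions)
Telescoping: Σ = (1/2)·(1 + 1/2 - 1/146 - 1/147) = 7975/10731

Sum = 7975/10731


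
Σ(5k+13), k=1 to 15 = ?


Σ(5k+13) = 5·Σk + 13·n
= 5·120 + 13·15
= 600 + 195 = 795

Σ = 795


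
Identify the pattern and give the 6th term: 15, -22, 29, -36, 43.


Pattern: alternating sign, magnitude arithmetic (d=7)
Terms: 15, -22, 29, -36, 43
Next term = -50

Next term = -50


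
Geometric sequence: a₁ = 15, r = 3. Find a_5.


aₙ = a₁·r^(n-1)
= 15×3^4
= 15×81
= 1215

a_5 = 1215


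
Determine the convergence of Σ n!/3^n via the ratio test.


aₙ = n!/3^n
a_{n+1}/aₙ = (n+1)!/3^(n+1) × 3^n/n!
= (n+1)/3
L = lim(n→∞) (n+1)/3 = ∞
L > 1 → series DIVERGES

Diverges (ratio test: L = ∞ > 1)


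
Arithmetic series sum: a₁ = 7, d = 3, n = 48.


aₙ = 7 + (48-1)×3 = 148
Sₙ = n(a₁+aₙ)/2 = 48×(7+148)/2
= 48×155/2 = 3720

S_48 = 3720


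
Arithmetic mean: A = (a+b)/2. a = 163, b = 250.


AM = (163 + 250)/2 = 413/2 = 206.5

AM = 206.5


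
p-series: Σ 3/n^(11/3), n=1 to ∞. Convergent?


p-series test: Σ c/n^p converges if p > 1, diverges if p ≤ 1 (constant c > 0 doesn't affect convergence).
p = 11/3
11/3 > 1 → CONVERGES

Converges (p = 11/3 > 1)


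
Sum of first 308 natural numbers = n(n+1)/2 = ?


n(n+1)/2 = 308×309/2 = 95172/2 = 47586

Σk = 47586


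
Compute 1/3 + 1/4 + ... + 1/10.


Σₖ₌3^10 1/k = 1/3 + 1/4 + 1/5 + 1/6 + 1/7 + 1/8 + 1/9 + 1/10
= 3601/2520
≈ 1.429

Sum = 3601/2520 ≈ 1.429


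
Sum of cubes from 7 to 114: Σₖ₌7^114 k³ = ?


Σₖ₌7^114 k³ = [114·115/2]² − [6·7/2]²
= 42968025 − 441 = 42967584

Σk³ = 42967584


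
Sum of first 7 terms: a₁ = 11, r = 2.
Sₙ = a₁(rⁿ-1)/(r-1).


Sₙ = 11×(2^7 - 1)/(2 - 1)
= 11×(128 - 1)/1
= 11×127/1
= 1397

S_7 = 1397


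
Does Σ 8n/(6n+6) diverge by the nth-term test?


lim(n→∞) 8n/(6n+6) = 8/6 = 4/3  (divide numerator and denominator by n)
lim aₙ = 4/3 ≠ 0 → series DIVERGES

Diverges (lim aₙ = 4/3 ≠ 0)


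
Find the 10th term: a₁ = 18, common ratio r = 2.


aₙ = a₁·r^(n-1)
= 18×2^9
= 18×512
= 9216

a_10 = 9216


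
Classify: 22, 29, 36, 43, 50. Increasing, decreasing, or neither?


Differences: 7, 7, 7, 7
All differences > 0 → strictly INCREASING

Monotonically increasing


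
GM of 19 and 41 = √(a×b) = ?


GM = √(19×41) = √779 = 27.9106

GM = 27.9106


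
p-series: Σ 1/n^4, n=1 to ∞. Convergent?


p-series test: Σ c/n^p converges if p > 1, diverges if p ≤ 1 (constant c > 0 doesn't affect convergence).
p = 4
4 > 1 → CONVERGES

Converges (p = 4 > 1)


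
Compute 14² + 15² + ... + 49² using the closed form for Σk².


Σₖ₌14^49 k² = Σₖ₌₁^49 k² − Σₖ₌₁^13 k²
= 49·50·99/6 − 13·14·27/6
= 40425 − 819 = 39606

Σk² = 39606


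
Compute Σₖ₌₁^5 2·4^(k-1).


Sₙ = 2×(4^5 - 1)/(4 - 1)
= 2×(1024 - 1)/3
= 2×1023/3
= 682

S_5 = 682


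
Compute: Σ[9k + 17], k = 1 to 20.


Σ(9k+17) = 9·Σk + 17·n
= 9·210 + 17·20
= 1890 + 340 = 2230

Σ = 2230


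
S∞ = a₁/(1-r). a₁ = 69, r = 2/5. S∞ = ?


S∞ = a₁/(1-r) = 69/(1 - 2/5)
= 69/(3/5)
= 115

S∞ = 115


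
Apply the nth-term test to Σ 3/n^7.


lim(n→∞) 3/n^7 = 0
lim aₙ = 0 → nth-term test is INCONCLUSIVE
(Need other tests; this is actually a convergent p-series with p=7 > 1)

Inconclusive (lim aₙ = 0; need another test)


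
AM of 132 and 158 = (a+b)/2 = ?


AM = (132 + 158)/2 = 290/2 = 145

AM = 145


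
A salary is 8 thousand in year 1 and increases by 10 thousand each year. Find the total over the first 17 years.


aₙ = 8 + (17-1)×10 = 168
Sₙ = n(a₁+aₙ)/2 = 17×(8+168)/2
= 17×176/2 = 1496

S_17 = 1496


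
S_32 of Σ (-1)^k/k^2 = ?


S = -1 + 1/4 - 1/9 + 1/16 - 1/25 + 1/36 - 1/49 + 1/64 ± ...
= -0.822
(Full series converges to -π²/12 ≈ -0.8225)

S_32 = -0.822


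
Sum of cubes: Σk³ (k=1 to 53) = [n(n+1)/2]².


n(n+1)/2 = 53×54/2 = 1431
Σk³ = 1431² = 2047761

Σk³ = 2047761


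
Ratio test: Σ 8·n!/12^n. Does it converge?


aₙ = 8·n!/12^n
a_{n+1}/aₙ = (n+1)!/12^(n+1) × 12^n/n!  (constant 8 cancels)
= (n+1)/12
L = lim(n→∞) (n+1)/12 = ∞
L > 1 → series DIVERGES

Diverges (ratio test: L = ∞ > 1)


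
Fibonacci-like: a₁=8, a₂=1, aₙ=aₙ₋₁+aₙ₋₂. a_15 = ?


Computing iteratively: 8, 1, 9, 10, 19, 29, 48, 77, 125, 202, 327, 529, ...
a_15 = 2241

a_15 = 2241


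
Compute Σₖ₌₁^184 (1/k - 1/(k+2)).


Telescoping with gap 2: two head and two tail terms survive.
= (1 + 1/2) - (1/185 + 1/186)
= 3/2 - 1/185 - 1/186 = 25622/17205

Sum = 25622/17205


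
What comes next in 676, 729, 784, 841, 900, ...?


Pattern: perfect squares: n²
Terms: 676, 729, 784, 841, 900
Next term = 961

Next term = 961


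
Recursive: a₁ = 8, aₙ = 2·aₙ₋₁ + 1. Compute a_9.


Computing step by step:
a_1 = 8
a_2 = 17
a_3 = 35
a_4 = 71
a_5 = 143
a_6 = 287
a_7 = 575
a_8 = 1151
a_9 = 2303


a_9 = 2303


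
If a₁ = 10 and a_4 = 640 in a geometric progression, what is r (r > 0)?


r^(n-1) = aₙ/a₁
r^3 = 640/10 = 64
r = 64^(1/3)
= 4

r = 4


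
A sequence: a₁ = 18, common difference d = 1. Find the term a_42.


aₙ = a₁ + (n-1)d
= 18 + (42-1)×1
= 18 + 41
= 59

a_42 = 59


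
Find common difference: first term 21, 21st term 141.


d = (aₙ - a₁)/(n-1)
= (141 - 21)/(21-1)
= 120/20 = 6

d = 6


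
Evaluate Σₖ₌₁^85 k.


n(n+1)/2 = 85×86/2 = 7310/2 = 3655

Σk = 3655


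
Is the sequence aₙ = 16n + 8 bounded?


aₙ = 16n + 8 → as n→∞, aₙ→∞
No finite upper bound exists
The sequence is UNBOUNDED

Unbounded (aₙ → ∞ as n → ∞)


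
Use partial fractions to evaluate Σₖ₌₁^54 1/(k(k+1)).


1/(k(k+1)) = 1/k - 1/(k+1) (partial fractions)
Telescoping: Σ = 1 - 1/55 = 54/55

Sum = 54/55


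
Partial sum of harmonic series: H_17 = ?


H_17 = 1/1 + 1/2 + 1/3 + ... + 1/17
= 42142223/12252240
≈ 3.4396

H_17 = 42142223/12252240 ≈ 3.4396


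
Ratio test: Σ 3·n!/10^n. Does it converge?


aₙ = 3·n!/10^n
a_{n+1}/aₙ = (n+1)!/10^(n+1) × 10^n/n!  (constant 3 cancels)
= (n+1)/10
L = lim(n→∞) (n+1)/10 = ∞
L > 1 → series DIVERGES

Diverges (ratio test: L = ∞ > 1)


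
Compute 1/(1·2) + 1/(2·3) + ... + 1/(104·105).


1/(k(k+1)) = 1/k - 1/(k+1) (partial fractions)
Telescoping: Σ = 1 - 1/105 = 104/105

Sum = 104/105


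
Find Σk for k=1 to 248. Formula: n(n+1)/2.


n(n+1)/2 = 248×249/2 = 61752/2 = 30876

Σk = 30876


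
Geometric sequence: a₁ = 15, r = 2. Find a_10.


aₙ = a₁·r^(n-1)
= 15×2^9
= 15×512
= 7680

a_10 = 7680


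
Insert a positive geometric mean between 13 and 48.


GM = √(13×48) = √624 = 24.98

GM = 24.98


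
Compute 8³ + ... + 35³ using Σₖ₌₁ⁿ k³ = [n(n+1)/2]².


Σₖ₌8^35 k³ = [35·36/2]² − [7·8/2]²
= 396900 − 784 = 396116

Σk³ = 396116


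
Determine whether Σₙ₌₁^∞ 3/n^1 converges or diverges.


p-series test: Σ c/n^p converges if p > 1, diverges if p ≤ 1 (constant c > 0 doesn't affect convergence).
p = 1
1 ≤ 1 → DIVERGES

Diverges (p = 1 ≤ 1)


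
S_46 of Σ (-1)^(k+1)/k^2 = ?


S = 1 - 1/4 + 1/9 - 1/16 + 1/25 - 1/36 + 1/49 - 1/64 ± ...
= 0.8222
(Full series converges to +π²/12 ≈ +0.8225)

S_46 = 0.8222


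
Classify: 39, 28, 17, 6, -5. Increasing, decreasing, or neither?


Differences: -11, -11, -11, -11
All differences < 0 → strictly DECREASING

Monotonically decreasing


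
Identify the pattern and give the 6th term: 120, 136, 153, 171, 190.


Pattern: triangular numbers: n(n+1)/2
Terms: 120, 136, 153, 171, 190
Next term = 210

Next term = 210


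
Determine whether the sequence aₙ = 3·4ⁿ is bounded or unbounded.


aₙ = 3·4ⁿ → as n→∞, aₙ→∞ (since base 4 > 1)
No finite upper bound exists
The sequence is UNBOUNDED

Unbounded (aₙ → ∞ as n → ∞)


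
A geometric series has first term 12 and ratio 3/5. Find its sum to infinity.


S∞ = a₁/(1-r) = 12/(1 - 3/5)
= 12/(2/5)
= 30

S∞ = 30


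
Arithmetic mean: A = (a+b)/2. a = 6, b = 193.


AM = (6 + 193)/2 = 199/2 = 99.5

AM = 99.5


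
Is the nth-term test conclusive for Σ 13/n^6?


lim(n→∞) 13/n^6 = 0
lim aₙ = 0 → nth-term test is INCONCLUSIVE
(Need other tests; this is actually a convergent p-series with p=6 > 1)

Inconclusive (lim aₙ = 0; need another test)


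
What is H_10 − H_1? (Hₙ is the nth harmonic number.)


Σₖ₌2^10 1/k = 1/2 + 1/3 + 1/4 + 1/5 + 1/6 + 1/7 + 1/8 + 1/9 + 1/10
= 4861/2520
≈ 1.929

Sum = 4861/2520 ≈ 1.929


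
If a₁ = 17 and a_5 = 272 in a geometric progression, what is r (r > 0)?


r^(n-1) = aₙ/a₁
r^4 = 272/17 = 16
r = 16^(1/4)
= ±2; taking r > 0 gives r = 2

r = 2


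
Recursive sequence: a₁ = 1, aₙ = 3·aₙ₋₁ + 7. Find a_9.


Computing step by step:
a_1 = 1
a_2 = 10
a_3 = 37
a_4 = 118
a_5 = 361
a_6 = 1090
a_7 = 3277
a_8 = 9838
a_9 = 29521


a_9 = 29521


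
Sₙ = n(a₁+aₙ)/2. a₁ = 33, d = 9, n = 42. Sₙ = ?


aₙ = 33 + (42-1)×9 = 402
Sₙ = n(a₁+aₙ)/2 = 42×(33+402)/2
= 42×435/2 = 9135

S_42 = 9135


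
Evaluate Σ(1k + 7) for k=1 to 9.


Σ(1k+7) = 1·Σk + 7·n
= 1·45 + 7·9
= 45 + 63 = 108

Σ = 108


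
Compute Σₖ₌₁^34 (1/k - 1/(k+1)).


Telescoping: adjacent terms cancel.
= 1/1 - 1/35
= 1 - 1/35 = 34/35

Sum = 34/35


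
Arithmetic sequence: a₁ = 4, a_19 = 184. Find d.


d = (aₙ - a₁)/(n-1)
= (184 - 4)/(19-1)
= 180/18 = 10

d = 10


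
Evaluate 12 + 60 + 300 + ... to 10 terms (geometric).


Sₙ = 12×(5^10 - 1)/(5 - 1)
= 12×(9765625 - 1)/4
= 12×9765624/4
= 29296872

S_10 = 29296872


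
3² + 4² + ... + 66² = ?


Σₖ₌3^66 k² = Σₖ₌₁^66 k² − Σₖ₌₁^2 k²
= 66·67·133/6 − 2·3·5/6
= 98021 − 5 = 98016

Σk² = 98016


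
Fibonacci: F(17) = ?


Fibonacci sequence: 1, 1, 2, 3, 5, 8, 13, 21, 34, 55, 89, ...
F(17) = 1597

F(17) = 1597


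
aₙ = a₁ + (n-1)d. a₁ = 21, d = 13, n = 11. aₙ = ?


aₙ = a₁ + (n-1)d
= 21 + (11-1)×13
= 21 + 130
= 151

a_11 = 151


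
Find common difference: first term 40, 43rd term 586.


d = (aₙ - a₁)/(n-1)
= (586 - 40)/(43-1)
= 546/42 = 13

d = 13


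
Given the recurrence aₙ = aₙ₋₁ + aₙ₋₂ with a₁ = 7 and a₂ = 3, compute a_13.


Computing iteratively: 7, 3, 10, 13, 23, 36, 59, 95, 154, 249, 403, 652, ...
a_13 = 1055

a_13 = 1055


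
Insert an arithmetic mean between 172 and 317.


AM = (172 + 317)/2 = 489/2 = 244.5

AM = 244.5


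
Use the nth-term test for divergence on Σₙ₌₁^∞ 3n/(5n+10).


lim(n→∞) 3n/(5n+10) = 3/5 = 3/5  (divide numerator and denominator by n)
lim aₙ = 3/5 ≠ 0 → series DIVERGES

Diverges (lim aₙ = 3/5 ≠ 0)


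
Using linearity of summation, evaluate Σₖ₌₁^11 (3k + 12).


Σ(3k+12) = 3·Σk + 12·n
= 3·66 + 12·11
= 198 + 132 = 330

Σ = 330


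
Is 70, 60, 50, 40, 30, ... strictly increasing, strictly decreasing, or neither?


Differences: -10, -10, -10, -10
All differences < 0 → strictly DECREASING

Monotonically decreasing


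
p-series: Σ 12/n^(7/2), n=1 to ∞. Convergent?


p-series test: Σ c/n^p converges if p > 1, diverges if p ≤ 1 (constant c > 0 doesn't affect convergence).
p = 7/2
7/2 > 1 → CONVERGES

Converges (p = 7/2 > 1)


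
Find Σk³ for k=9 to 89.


Σₖ₌9^89 k³ = [89·90/2]² − [8·9/2]²
= 16040025 − 1296 = 16038729

Σk³ = 16038729


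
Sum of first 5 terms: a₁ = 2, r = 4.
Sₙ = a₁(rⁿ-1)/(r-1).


Sₙ = 2×(4^5 - 1)/(4 - 1)
= 2×(1024 - 1)/3
= 2×1023/3
= 682

S_5 = 682


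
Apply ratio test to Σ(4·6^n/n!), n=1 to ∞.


aₙ = 4·6^n/n!
a_{n+1}/aₙ = 6^(n+1)/(n+1)! × n!/6^n  (constant 4 cancels)
= 6/(n+1)
L = lim(n→∞) 6/(n+1) = 0
L < 1 → series CONVERGES

Converges (ratio test: L = 0 < 1)


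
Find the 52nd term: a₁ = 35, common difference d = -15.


aₙ = a₁ + (n-1)d
= 35 + (52-1)×-15
= 35 - 765
= -730

a_52 = -730


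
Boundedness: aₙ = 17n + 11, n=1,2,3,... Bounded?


aₙ = 17n + 11 → as n→∞, aₙ→∞
No finite upper bound exists
The sequence is UNBOUNDED

Unbounded (aₙ → ∞ as n → ∞)


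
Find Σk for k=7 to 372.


Σₖ₌7^372 k = Σₖ₌₁^372 k − Σₖ₌₁^6 k
= 372·373/2 − 6·7/2
= 69378 − 21 = 69357

Σk = 69357


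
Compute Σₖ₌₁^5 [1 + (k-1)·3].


aₙ = 1 + (5-1)×3 = 13
Sₙ = n(a₁+aₙ)/2 = 5×(1+13)/2
= 5×14/2 = 35

S_5 = 35


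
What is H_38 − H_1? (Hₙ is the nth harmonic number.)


Σₖ₌2^38 1/k = 1/2 + 1/3 + 1/4 + ... + 1/38
= 1567859927923033/485721041551200
≈ 3.2279

Sum = 1567859927923033/485721041551200 ≈ 3.2279


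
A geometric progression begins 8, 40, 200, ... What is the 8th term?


aₙ = a₁·r^(n-1)
= 8×5^7
= 8×78125
= 625000

a_8 = 625000


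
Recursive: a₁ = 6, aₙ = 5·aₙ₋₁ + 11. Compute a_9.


Computing step by step:
a_1 = 6
a_2 = 41
a_3 = 216
a_4 = 1091
a_5 = 5466
a_6 = 27341
a_7 = 136716
a_8 = 683591
a_9 = 3417966


a_9 = 3417966


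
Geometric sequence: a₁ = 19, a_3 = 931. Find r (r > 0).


r^(n-1) = aₙ/a₁
r^2 = 931/19 = 49
r = 49^(1/2)
= ±7; taking r > 0 gives r = 7

r = 7


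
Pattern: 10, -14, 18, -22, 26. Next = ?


Pattern: alternating sign, magnitude arithmetic (d=4)
Terms: 10, -14, 18, -22, 26
Next term = -30

Next term = -30


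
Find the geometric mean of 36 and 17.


GM = √(36×17) = √612 = 24.7386

GM = 24.7386


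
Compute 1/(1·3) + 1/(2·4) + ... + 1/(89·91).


1/(k(k+2)) = (1/2)·(1/k - 1/(k+2)) (partial fractions)
Telescoping: Σ = (1/2)·(1 + 1/2 - 1/90 - 1/91) = 3026/4095

Sum = 3026/4095


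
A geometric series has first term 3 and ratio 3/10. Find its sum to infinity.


S∞ = a₁/(1-r) = 3/(1 - 3/10)
= 3/(7/10)
= 30/7

S∞ = 30/7


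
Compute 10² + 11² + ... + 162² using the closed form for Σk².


Σₖ₌10^162 k² = Σₖ₌₁^162 k² − Σₖ₌₁^9 k²
= 162·163·325/6 − 9·10·19/6
= 1430325 − 285 = 1430040

Σk² = 1430040


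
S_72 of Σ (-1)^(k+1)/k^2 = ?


S = 1 - 1/4 + 1/9 - 1/16 + 1/25 - 1/36 + 1/49 - 1/64 ± ...
= 0.8224
(Full series converges to +π²/12 ≈ +0.8225)

S_72 = 0.8224


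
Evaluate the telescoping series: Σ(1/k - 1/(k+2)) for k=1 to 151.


Telescoping with gap 2: two head and two tail terms survive.
= (1 + 1/2) - (1/152 + 1/153)
= 3/2 - 1/152 - 1/153 = 34579/23256

Sum = 34579/23256


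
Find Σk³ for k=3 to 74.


Σₖ₌3^74 k³ = [74·75/2]² − [2·3/2]²
= 7700625 − 9 = 7700616

Σk³ = 7700616


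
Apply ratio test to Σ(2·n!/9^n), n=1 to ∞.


aₙ = 2·n!/9^n
a_{n+1}/aₙ = (n+1)!/9^(n+1) × 9^n/n!  (constant 2 cancels)
= (n+1)/9
L = lim(n→∞) (n+1)/9 = ∞
L > 1 → series DIVERGES

Diverges (ratio test: L = ∞ > 1)


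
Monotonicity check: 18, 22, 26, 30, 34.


Differences: 4, 4, 4, 4
All differences > 0 → strictly INCREASING

Monotonically increasing


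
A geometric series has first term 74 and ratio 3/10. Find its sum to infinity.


S∞ = a₁/(1-r) = 74/(1 - 3/10)
= 74/(7/10)
= 740/7

S∞ = 740/7


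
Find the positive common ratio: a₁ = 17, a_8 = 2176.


r^(n-1) = aₙ/a₁
r^7 = 2176/17 = 128
r = 128^(1/7)
= 2

r = 2


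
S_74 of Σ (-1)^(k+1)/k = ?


S = 1 - 1/2 + 1/3 - 1/4 + 1/5 - 1/6 + 1/7 - 1/8 ± ...
= 0.6864
(Full series converges to +ln(2) ≈ +0.6931)

S_74 = 0.6864


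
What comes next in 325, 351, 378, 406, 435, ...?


Pattern: triangular numbers: n(n+1)/2
Terms: 325, 351, 378, 406, 435
Next term = 465

Next term = 465


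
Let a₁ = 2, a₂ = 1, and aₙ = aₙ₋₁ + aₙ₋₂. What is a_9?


Computing iteratively: 2, 1, 3, 4, 7, 11, 18, 29, 47
a_9 = 47

a_9 = 47


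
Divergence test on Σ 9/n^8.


lim(n→∞) 9/n^8 = 0
lim aₙ = 0 → nth-term test is INCONCLUSIVE
(Need other tests; this is actually a convergent p-series with p=8 > 1)

Inconclusive (lim aₙ = 0; need another test)


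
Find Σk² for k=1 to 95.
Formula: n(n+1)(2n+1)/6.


n = 95
n(n+1)(2n+1)/6 = 95×96×191/6
= 1741920/6 = 290320

Σk² = 290320


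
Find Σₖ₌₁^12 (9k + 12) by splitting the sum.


Σ(9k+12) = 9·Σk + 12·n
= 9·78 + 12·12
= 702 + 144 = 846

Σ = 846


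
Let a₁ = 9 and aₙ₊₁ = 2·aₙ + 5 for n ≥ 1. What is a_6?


Computing step by step:
a_1 = 9
a_2 = 23
a_3 = 51
a_4 = 107
a_5 = 219
a_6 = 443


a_6 = 443


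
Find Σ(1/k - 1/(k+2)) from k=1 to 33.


Telescoping with gap 2: two head and two tail terms survive.
= (1 + 1/2) - (1/34 + 1/35)
= 3/2 - 1/34 - 1/35 = 858/595

Sum = 858/595


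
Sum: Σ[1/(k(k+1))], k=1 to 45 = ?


1/(k(k+1)) = 1/k - 1/(k+1) (partial fractions)
Telescoping: Σ = 1 - 1/46 = 45/46

Sum = 45/46


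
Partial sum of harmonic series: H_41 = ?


H_41 = 1/1 + 1/2 + 1/3 + ... + 1/41
= 85691034670497533/19914562703599200
≈ 4.3029

H_41 = 85691034670497533/19914562703599200 ≈ 4.3029


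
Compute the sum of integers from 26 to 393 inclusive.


Σₖ₌26^393 k = Σₖ₌₁^393 k − Σₖ₌₁^25 k
= 393·394/2 − 25·26/2
= 77421 − 325 = 77096

Σk = 77096


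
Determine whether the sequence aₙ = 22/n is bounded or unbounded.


a₁ = 22, a₂ = 22/2, a₃ = 22/3, ...
0 < aₙ ≤ 22 for all n ≥ 1
Lower bound: 0, Upper bound: 22
The sequence IS bounded

Bounded (0 < aₙ ≤ 22)


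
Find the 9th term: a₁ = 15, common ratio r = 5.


aₙ = a₁·r^(n-1)
= 15×5^8
= 15×390625
= 5859375

a_9 = 5859375


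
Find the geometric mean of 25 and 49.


GM = √(25×49) = √1225 = 35

GM = 35


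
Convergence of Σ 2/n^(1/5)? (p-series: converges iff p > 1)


p-series test: Σ c/n^p converges if p > 1, diverges if p ≤ 1 (constant c > 0 doesn't affect convergence).
p = 1/5
1/5 ≤ 1 → DIVERGES

Diverges (p = 1/5 ≤ 1)


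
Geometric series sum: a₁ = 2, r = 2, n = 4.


Sₙ = 2×(2^4 - 1)/(2 - 1)
= 2×(16 - 1)/1
= 2×15/1
= 30

S_4 = 30


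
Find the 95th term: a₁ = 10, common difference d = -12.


aₙ = a₁ + (n-1)d
= 10 + (95-1)×-12
= 10 - 1128
= -1118

a_95 = -1118


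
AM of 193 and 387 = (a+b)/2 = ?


AM = (193 + 387)/2 = 580/2 = 290

AM = 290


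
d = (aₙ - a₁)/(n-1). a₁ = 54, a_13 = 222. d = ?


d = (aₙ - a₁)/(n-1)
= (222 - 54)/(13-1)
= 168/12 = 14

d = 14


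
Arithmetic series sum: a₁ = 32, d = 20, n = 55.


aₙ = 32 + (55-1)×20 = 1112
Sₙ = n(a₁+aₙ)/2 = 55×(32+1112)/2
= 55×1144/2 = 31460

S_55 = 31460


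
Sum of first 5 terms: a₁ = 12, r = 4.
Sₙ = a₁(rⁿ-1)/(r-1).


Sₙ = 12×(4^5 - 1)/(4 - 1)
= 12×(1024 - 1)/3
= 12×1023/3
= 4092

S_5 = 4092


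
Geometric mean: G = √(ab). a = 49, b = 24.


GM = √(49×24) = √1176 = 34.2929

GM = 34.2929


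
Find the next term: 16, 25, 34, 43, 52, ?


Pattern: arithmetic (d=9)
Terms: 16, 25, 34, 43, 52
Next term = 61

Next term = 61


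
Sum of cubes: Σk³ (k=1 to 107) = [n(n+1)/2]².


n(n+1)/2 = 107×108/2 = 5778
Σk³ = 5778² = 33385284

Σk³ = 33385284


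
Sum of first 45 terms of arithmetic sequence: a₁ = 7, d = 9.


aₙ = 7 + (45-1)×9 = 403
Sₙ = n(a₁+aₙ)/2 = 45×(7+403)/2
= 45×410/2 = 9225

S_45 = 9225


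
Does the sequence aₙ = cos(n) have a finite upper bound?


For all n, -1 ≤ cos(n) ≤ 1, so -1 ≤ cos(n) ≤ 1
Lower bound: -1, Upper bound: 1
The sequence IS bounded

Bounded (-1 ≤ aₙ ≤ 1)


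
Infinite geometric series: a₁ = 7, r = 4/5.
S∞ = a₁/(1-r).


S∞ = a₁/(1-r) = 7/(1 - 4/5)
= 7/(1/5)
= 35

S∞ = 35


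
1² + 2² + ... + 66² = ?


n = 66
n(n+1)(2n+1)/6 = 66×67×133/6
= 588126/6 = 98021

Σk² = 98021


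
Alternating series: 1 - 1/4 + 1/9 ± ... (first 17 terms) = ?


S = 1 - 1/4 + 1/9 - 1/16 + 1/25 - 1/36 + 1/49 - 1/64 ± ...
= 0.8241
(Full series converges to +π²/12 ≈ +0.8225)

S_17 = 0.8241


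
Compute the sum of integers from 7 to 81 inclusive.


Σₖ₌7^81 k = Σₖ₌₁^81 k − Σₖ₌₁^6 k
= 81·82/2 − 6·7/2
= 3321 − 21 = 3300

Σk = 3300


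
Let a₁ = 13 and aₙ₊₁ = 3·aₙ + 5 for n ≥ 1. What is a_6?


Computing step by step:
a_1 = 13
a_2 = 44
a_3 = 137
a_4 = 416
a_5 = 1253
a_6 = 3764


a_6 = 3764


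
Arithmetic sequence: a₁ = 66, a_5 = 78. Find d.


d = (aₙ - a₁)/(n-1)
= (78 - 66)/(5-1)
= 12/4 = 3

d = 3


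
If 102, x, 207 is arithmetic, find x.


AM = (102 + 207)/2 = 309/2 = 154.5

AM = 154.5


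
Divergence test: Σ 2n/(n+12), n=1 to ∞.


lim(n→∞) 2n/(n+12) = 2/1 = 2  (divide numerator and denominator by n)
lim aₙ = 2 ≠ 0 → series DIVERGES

Diverges (lim aₙ = 2 ≠ 0)


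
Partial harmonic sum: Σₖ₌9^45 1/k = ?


Σₖ₌9^45 1/k = 1/9 + 1/10 + 1/11 + ... + 1/45
= 15797506267624526569/9419588158802421600
≈ 1.6771

Sum = 15797506267624526569/9419588158802421600 ≈ 1.6771


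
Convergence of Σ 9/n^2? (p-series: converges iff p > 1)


p-series test: Σ c/n^p converges if p > 1, diverges if p ≤ 1 (constant c > 0 doesn't affect convergence).
p = 2
2 > 1 → CONVERGES

Converges (p = 2 > 1)


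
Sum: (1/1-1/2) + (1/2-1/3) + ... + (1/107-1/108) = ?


Telescoping: adjacent terms cancel.
= 1/1 - 1/108
= 1 - 1/108 = 107/108

Sum = 107/108


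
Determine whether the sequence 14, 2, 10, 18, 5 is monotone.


Differences: -12, 8, 8, -13
Difference at position 2 is +8 (> 0) but position 1 is -12 (< 0) — sequence both rises and falls
→ NOT monotonic

Not monotonic


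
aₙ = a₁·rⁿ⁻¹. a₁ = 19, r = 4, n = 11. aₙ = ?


aₙ = a₁·r^(n-1)
= 19×4^10
= 19×1048576
= 19922944

a_11 = 19922944


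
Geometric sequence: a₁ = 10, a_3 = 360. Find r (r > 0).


r^(n-1) = aₙ/a₁
r^2 = 360/10 = 36
r = 36^(1/2)
= ±6; taking r > 0 gives r = 6

r = 6


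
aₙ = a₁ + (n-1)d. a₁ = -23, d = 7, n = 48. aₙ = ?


aₙ = a₁ + (n-1)d
= -23 + (48-1)×7
= -23 + 329
= 306

a_48 = 306


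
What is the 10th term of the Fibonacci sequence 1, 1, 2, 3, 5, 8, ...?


Fibonacci sequence: 1, 1, 2, 3, 5, 8, 13, 21, 34, 55
F(10) = 55

F(10) = 55


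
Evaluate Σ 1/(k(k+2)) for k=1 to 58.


1/(k(k+2)) = (1/2)·(1/k - 1/(k+2)) (partial fractions)
Telescoping: Σ = (1/2)·(1 + 1/2 - 1/59 - 1/60) = 5191/7080

Sum = 5191/7080


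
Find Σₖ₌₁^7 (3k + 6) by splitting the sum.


Σ(3k+6) = 3·Σk + 6·n
= 3·28 + 6·7
= 84 + 42 = 126

Σ = 126


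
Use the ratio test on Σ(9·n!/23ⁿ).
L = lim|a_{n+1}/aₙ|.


aₙ = 9·n!/23^n
a_{n+1}/aₙ = (n+1)!/23^(n+1) × 23^n/n!  (constant 9 cancels)
= (n+1)/23
L = lim(n→∞) (n+1)/23 = ∞
L > 1 → series DIVERGES

Diverges (ratio test: L = ∞ > 1)


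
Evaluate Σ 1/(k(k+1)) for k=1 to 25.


1/(k(k+1)) = 1/k - 1/(k+1) (partial fractions)
Telescoping: Σ = 1 - 1/26 = 25/26

Sum = 25/26


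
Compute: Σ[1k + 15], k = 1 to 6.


Σ(1k+15) = 1·Σk + 15·n
= 1·21 + 15·6
= 21 + 90 = 111

Σ = 111


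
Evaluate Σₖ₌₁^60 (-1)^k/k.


S = -1 + 1/2 - 1/3 + 1/4 - 1/5 + 1/6 - 1/7 + 1/8 ± ...
= -0.6849
(Full series converges to -ln(2) ≈ -0.6931)

S_60 = -0.6849


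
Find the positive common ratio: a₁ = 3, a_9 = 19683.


r^(n-1) = aₙ/a₁
r^8 = 19683/3 = 6561
r = 6561^(1/8)
= ±3; taking r > 0 gives r = 3

r = 3


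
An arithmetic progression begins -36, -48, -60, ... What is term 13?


aₙ = a₁ + (n-1)d
= -36 + (13-1)×-12
= -36 - 144
= -180

a_13 = -180


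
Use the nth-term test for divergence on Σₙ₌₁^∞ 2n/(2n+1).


lim(n→∞) 2n/(2n+1) = 2/2 = 1  (divide numerator and denominator by n)
lim aₙ = 1 ≠ 0 → series DIVERGES

Diverges (lim aₙ = 1 ≠ 0)


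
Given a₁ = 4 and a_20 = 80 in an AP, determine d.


d = (aₙ - a₁)/(n-1)
= (80 - 4)/(20-1)
= 76/19 = 4

d = 4


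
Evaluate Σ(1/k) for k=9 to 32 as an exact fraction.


Σₖ₌9^32 1/k = 1/9 + 1/10 + 1/11 + ... + 1/32
= 193592897936819/144403552893600
≈ 1.3406

Sum = 193592897936819/144403552893600 ≈ 1.3406


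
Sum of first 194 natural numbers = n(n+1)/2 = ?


n(n+1)/2 = 194×195/2 = 37830/2 = 18915

Σk = 18915


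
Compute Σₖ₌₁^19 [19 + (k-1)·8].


aₙ = 19 + (19-1)×8 = 163
Sₙ = n(a₁+aₙ)/2 = 19×(19+163)/2
= 19×182/2 = 1729

S_19 = 1729


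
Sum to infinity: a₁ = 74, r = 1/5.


S∞ = a₁/(1-r) = 74/(1 - 1/5)
= 74/(4/5)
= 185/2

S∞ = 185/2


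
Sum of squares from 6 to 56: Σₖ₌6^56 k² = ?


Σₖ₌6^56 k² = Σₖ₌₁^56 k² − Σₖ₌₁^5 k²
= 56·57·113/6 − 5·6·11/6
= 60116 − 55 = 60061

Σk² = 60061


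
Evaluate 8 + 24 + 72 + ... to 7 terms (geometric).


Sₙ = 8×(3^7 - 1)/(3 - 1)
= 8×(2187 - 1)/2
= 8×2186/2
= 8744

S_7 = 8744


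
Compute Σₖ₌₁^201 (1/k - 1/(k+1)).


Telescoping: adjacent terms cancel.
= 1/1 - 1/202
= 1 - 1/202 = 201/202

Sum = 201/202


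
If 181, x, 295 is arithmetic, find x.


AM = (181 + 295)/2 = 476/2 = 238

AM = 238


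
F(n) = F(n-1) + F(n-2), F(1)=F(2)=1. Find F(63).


Fibonacci sequence: 1, 1, 2, 3, 5, 8, 13, 21, 34, 55, 89, ...
F(63) = 6557470319842

F(63) = 6557470319842


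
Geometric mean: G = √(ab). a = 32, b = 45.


GM = √(32×45) = √1440 = 37.9473

GM = 37.9473


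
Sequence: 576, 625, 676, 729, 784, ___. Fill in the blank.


Pattern: perfect squares: n²
Terms: 576, 625, 676, 729, 784
Next term = 841

Next term = 841


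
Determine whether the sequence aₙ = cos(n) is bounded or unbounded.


For all n, -1 ≤ cos(n) ≤ 1, so -1 ≤ cos(n) ≤ 1
Lower bound: -1, Upper bound: 1
The sequence IS bounded

Bounded (-1 ≤ aₙ ≤ 1)


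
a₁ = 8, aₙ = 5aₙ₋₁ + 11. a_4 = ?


Computing step by step:
a_1 = 8
a_2 = 51
a_3 = 266
a_4 = 1341


a_4 = 1341


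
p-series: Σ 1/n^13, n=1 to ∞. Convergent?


p-series test: Σ c/n^p converges if p > 1, diverges if p ≤ 1 (constant c > 0 doesn't affect convergence).
p = 13
13 > 1 → CONVERGES

Converges (p = 13 > 1)


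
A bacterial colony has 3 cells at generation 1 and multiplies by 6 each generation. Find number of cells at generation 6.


aₙ = a₁·r^(n-1)
= 3×6^5
= 3×7776
= 23328

a_6 = 23328


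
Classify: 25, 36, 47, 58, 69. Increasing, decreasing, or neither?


Differences: 11, 11, 11, 11
All differences > 0 → strictly INCREASING

Monotonically increasing


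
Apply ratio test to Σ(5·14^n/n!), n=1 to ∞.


aₙ = 5·14^n/n!
a_{n+1}/aₙ = 14^(n+1)/(n+1)! × n!/14^n  (constant 5 cancels)
= 14/(n+1)
L = lim(n→∞) 14/(n+1) = 0
L < 1 → series CONVERGES

Converges (ratio test: L = 0 < 1)


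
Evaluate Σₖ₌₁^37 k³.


n(n+1)/2 = 37×38/2 = 703
Σk³ = 703² = 494209

Σk³ = 494209


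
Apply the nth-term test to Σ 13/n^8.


lim(n→∞) 13/n^8 = 0
lim aₙ = 0 → nth-term test is INCONCLUSIVE
(Need other tests; this is actually a convergent p-series with p=8 > 1)

Inconclusive (lim aₙ = 0; need another test)


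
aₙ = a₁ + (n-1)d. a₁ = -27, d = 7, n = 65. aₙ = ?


aₙ = a₁ + (n-1)d
= -27 + (65-1)×7
= -27 + 448
= 421

a_65 = 421


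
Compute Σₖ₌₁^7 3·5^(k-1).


Sₙ = 3×(5^7 - 1)/(5 - 1)
= 3×(78125 - 1)/4
= 3×78124/4
= 58593

S_7 = 58593


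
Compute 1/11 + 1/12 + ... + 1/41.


Σₖ₌11^41 1/k = 1/11 + 1/12 + 1/13 + ... + 1/41
= 3908844674285039/2844937529085600
≈ 1.374

Sum = 3908844674285039/2844937529085600 ≈ 1.374


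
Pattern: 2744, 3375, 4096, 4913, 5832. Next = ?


Pattern: perfect cubes: n³
Terms: 2744, 3375, 4096, 4913, 5832
Next term = 6859

Next term = 6859


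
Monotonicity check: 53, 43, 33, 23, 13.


Differences: -10, -10, -10, -10
All differences < 0 → strictly DECREASING

Monotonically decreasing


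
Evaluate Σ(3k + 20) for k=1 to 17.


Σ(3k+20) = 3·Σk + 20·n
= 3·153 + 20·17
= 459 + 340 = 799

Σ = 799


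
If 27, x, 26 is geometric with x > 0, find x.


GM = √(27×26) = √702 = 26.4953

GM = 26.4953


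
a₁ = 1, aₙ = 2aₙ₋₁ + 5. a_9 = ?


Computing step by step:
a_1 = 1
a_2 = 7
a_3 = 19
a_4 = 43
a_5 = 91
a_6 = 187
a_7 = 379
a_8 = 763
a_9 = 1531


a_9 = 1531


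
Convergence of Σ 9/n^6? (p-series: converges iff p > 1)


p-series test: Σ c/n^p converges if p > 1, diverges if p ≤ 1 (constant c > 0 doesn't affect convergence).
p = 6
6 > 1 → CONVERGES

Converges (p = 6 > 1)


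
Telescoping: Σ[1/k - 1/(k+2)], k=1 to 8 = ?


Telescoping with gap 2: two head and two tail terms survive.
= (1 + 1/2) - (1/9 + 1/10)
= 3/2 - 1/9 - 1/10 = 58/45

Sum = 58/45


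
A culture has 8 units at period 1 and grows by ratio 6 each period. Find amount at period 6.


aₙ = a₁·r^(n-1)
= 8×6^5
= 8×7776
= 62208

a_6 = 62208


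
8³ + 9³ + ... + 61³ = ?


Σₖ₌8^61 k³ = [61·62/2]² − [7·8/2]²
= 3575881 − 784 = 3575097

Σk³ = 3575097


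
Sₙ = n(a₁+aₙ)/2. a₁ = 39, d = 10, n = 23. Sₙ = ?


aₙ = 39 + (23-1)×10 = 259
Sₙ = n(a₁+aₙ)/2 = 23×(39+259)/2
= 23×298/2 = 3427

S_23 = 3427


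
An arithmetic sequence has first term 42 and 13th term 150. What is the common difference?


d = (aₙ - a₁)/(n-1)
= (150 - 42)/(13-1)
= 108/12 = 9

d = 9


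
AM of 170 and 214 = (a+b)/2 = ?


AM = (170 + 214)/2 = 384/2 = 192

AM = 192


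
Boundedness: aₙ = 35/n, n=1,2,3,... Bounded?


a₁ = 35, a₂ = 35/2, a₃ = 35/3, ...
0 < aₙ ≤ 35 for all n ≥ 1
Lower bound: 0, Upper bound: 35
The sequence IS bounded

Bounded (0 < aₙ ≤ 35)


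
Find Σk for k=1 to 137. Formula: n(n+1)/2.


n(n+1)/2 = 137×138/2 = 18906/2 = 9453

Σk = 9453


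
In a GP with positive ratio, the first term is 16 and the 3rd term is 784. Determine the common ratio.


r^(n-1) = aₙ/a₁
r^2 = 784/16 = 49
r = 49^(1/2)
= ±7; taking r > 0 gives r = 7

r = 7


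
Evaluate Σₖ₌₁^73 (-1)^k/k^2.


S = -1 + 1/4 - 1/9 + 1/16 - 1/25 + 1/36 - 1/49 + 1/64 ± ...
= -0.8226
(Full series converges to -π²/12 ≈ -0.8225)

S_73 = -0.8226


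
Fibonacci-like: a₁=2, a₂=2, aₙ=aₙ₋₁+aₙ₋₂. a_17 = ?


Computing iteratively: 2, 2, 4, 6, 10, 16, 26, 42, 68, 110, 178, 288, ...
a_17 = 3194

a_17 = 3194


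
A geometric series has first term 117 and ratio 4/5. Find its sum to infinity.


S∞ = a₁/(1-r) = 117/(1 - 4/5)
= 117/(1/5)
= 585

S∞ = 585


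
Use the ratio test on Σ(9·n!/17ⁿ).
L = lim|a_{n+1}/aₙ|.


aₙ = 9·n!/17^n
a_{n+1}/aₙ = (n+1)!/17^(n+1) × 17^n/n!  (constant 9 cancels)
= (n+1)/17
L = lim(n→∞) (n+1)/17 = ∞
L > 1 → series DIVERGES

Diverges (ratio test: L = ∞ > 1)


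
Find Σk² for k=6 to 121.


Σₖ₌6^121 k² = Σₖ₌₁^121 k² − Σₖ₌₁^5 k²
= 121·122·243/6 − 5·6·11/6
= 597861 − 55 = 597806

Σk² = 597806


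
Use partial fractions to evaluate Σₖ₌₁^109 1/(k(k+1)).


1/(k(k+1)) = 1/k - 1/(k+1) (partial fractions)
Telescoping: Σ = 1 - 1/110 = 109/110

Sum = 109/110


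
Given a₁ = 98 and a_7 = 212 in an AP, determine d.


d = (aₙ - a₁)/(n-1)
= (212 - 98)/(7-1)
= 114/6 = 19

d = 19


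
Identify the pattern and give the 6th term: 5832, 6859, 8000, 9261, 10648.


Pattern: perfect cubes: n³
Terms: 5832, 6859, 8000, 9261, 10648
Next term = 12167

Next term = 12167


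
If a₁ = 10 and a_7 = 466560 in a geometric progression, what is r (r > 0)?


r^(n-1) = aₙ/a₁
r^6 = 466560/10 = 46656
r = 46656^(1/6)
= ±6; taking r > 0 gives r = 6

r = 6


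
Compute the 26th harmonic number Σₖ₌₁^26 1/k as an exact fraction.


H_26 = 1/1 + 1/2 + 1/3 + ... + 1/26
= 34395742267/8923714800
≈ 3.8544

H_26 = 34395742267/8923714800 ≈ 3.8544


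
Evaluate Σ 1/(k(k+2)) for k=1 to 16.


1/(k(k+2)) = (1/2)·(1/k - 1/(k+2)) (partial fractions)
Telescoping: Σ = (1/2)·(1 + 1/2 - 1/17 - 1/18) = 106/153

Sum = 106/153


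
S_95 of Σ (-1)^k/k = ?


S = -1 + 1/2 - 1/3 + 1/4 - 1/5 + 1/6 - 1/7 + 1/8 ± ...
= -0.6984
(Full series converges to -ln(2) ≈ -0.6931)

S_95 = -0.6984


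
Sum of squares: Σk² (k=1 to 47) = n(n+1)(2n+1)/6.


n = 47
n(n+1)(2n+1)/6 = 47×48×95/6
= 214320/6 = 35720

Σk² = 35720


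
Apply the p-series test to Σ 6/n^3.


p-series test: Σ c/n^p converges if p > 1, diverges if p ≤ 1 (constant c > 0 doesn't affect convergence).
p = 3
3 > 1 → CONVERGES

Converges (p = 3 > 1)


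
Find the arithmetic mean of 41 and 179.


AM = (41 + 179)/2 = 220/2 = 110

AM = 110


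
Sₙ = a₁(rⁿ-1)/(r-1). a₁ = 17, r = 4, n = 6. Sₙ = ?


Sₙ = 17×(4^6 - 1)/(4 - 1)
= 17×(4096 - 1)/3
= 17×4095/3
= 23205

S_6 = 23205


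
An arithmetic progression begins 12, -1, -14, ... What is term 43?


aₙ = a₁ + (n-1)d
= 12 + (43-1)×-13
= 12 - 546
= -534

a_43 = -534


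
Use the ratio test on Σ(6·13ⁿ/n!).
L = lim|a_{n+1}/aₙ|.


aₙ = 6·13^n/n!
a_{n+1}/aₙ = 13^(n+1)/(n+1)! × n!/13^n  (constant 6 cancels)
= 13/(n+1)
L = lim(n→∞) 13/(n+1) = 0
L < 1 → series CONVERGES

Converges (ratio test: L = 0 < 1)


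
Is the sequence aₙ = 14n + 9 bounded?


aₙ = 14n + 9 → as n→∞, aₙ→∞
No finite upper bound exists
The sequence is UNBOUNDED

Unbounded (aₙ → ∞ as n → ∞)


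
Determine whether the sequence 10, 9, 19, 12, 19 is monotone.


Differences: -1, 10, -7, 7
Difference at position 2 is +10 (> 0) but position 1 is -1 (< 0) — sequence both rises and falls
→ NOT monotonic

Not monotonic


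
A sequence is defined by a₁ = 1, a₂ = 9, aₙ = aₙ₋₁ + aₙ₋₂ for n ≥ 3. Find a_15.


Computing iteratively: 1, 9, 10, 19, 29, 48, 77, 125, 202, 327, 529, 856, ...
a_15 = 3626

a_15 = 3626


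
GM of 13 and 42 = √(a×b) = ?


GM = √(13×42) = √546 = 23.3666

GM = 23.3666


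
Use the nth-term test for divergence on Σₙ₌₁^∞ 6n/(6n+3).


lim(n→∞) 6n/(6n+3) = 6/6 = 1  (divide numerator and denominator by n)
lim aₙ = 1 ≠ 0 → series DIVERGES

Diverges (lim aₙ = 1 ≠ 0)


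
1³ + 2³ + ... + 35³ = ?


n(n+1)/2 = 35×36/2 = 630
Σk³ = 630² = 396900

Σk³ = 396900


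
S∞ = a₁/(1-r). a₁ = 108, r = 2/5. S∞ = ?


S∞ = a₁/(1-r) = 108/(1 - 2/5)
= 108/(3/5)
= 180

S∞ = 180


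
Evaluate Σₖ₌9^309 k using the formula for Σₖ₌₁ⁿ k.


Σₖ₌9^309 k = Σₖ₌₁^309 k − Σₖ₌₁^8 k
= 309·310/2 − 8·9/2
= 47895 − 36 = 47859

Σk = 47859


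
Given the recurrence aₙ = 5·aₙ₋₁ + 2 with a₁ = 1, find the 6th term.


Computing step by step:
a_1 = 1
a_2 = 7
a_3 = 37
a_4 = 187
a_5 = 937
a_6 = 4687


a_6 = 4687


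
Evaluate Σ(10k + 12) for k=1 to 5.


Σ(10k+12) = 10·Σk + 12·n
= 10·15 + 12·5
= 150 + 60 = 210

Σ = 210


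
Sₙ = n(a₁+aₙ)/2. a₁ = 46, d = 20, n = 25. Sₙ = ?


aₙ = 46 + (25-1)×20 = 526
Sₙ = n(a₁+aₙ)/2 = 25×(46+526)/2
= 25×572/2 = 7150

S_25 = 7150


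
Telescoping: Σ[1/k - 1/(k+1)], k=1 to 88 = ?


Telescoping: adjacent terms cancel.
= 1/1 - 1/89
= 1 - 1/89 = 88/89

Sum = 88/89


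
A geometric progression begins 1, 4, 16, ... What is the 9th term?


aₙ = a₁·r^(n-1)
= 1×4^8
= 1×65536
= 65536

a_9 = 65536


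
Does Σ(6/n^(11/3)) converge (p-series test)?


p-series test: Σ c/n^p converges if p > 1, diverges if p ≤ 1 (constant c > 0 doesn't affect convergence).
p = 11/3
11/3 > 1 → CONVERGES

Converges (p = 11/3 > 1)


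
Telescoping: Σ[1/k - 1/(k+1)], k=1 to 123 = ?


Telescoping: adjacent terms cancel.
= 1/1 - 1/124
= 1 - 1/124 = 123/124

Sum = 123/124


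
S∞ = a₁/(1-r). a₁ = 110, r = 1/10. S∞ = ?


S∞ = a₁/(1-r) = 110/(1 - 1/10)
= 110/(9/10)
= 1100/9

S∞ = 1100/9


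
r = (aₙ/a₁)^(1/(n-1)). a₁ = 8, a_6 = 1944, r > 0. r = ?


r^(n-1) = aₙ/a₁
r^5 = 1944/8 = 243
r = 243^(1/5)
= 3

r = 3


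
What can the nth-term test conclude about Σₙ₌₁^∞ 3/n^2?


lim(n→∞) 3/n^2 = 0
lim aₙ = 0 → nth-term test is INCONCLUSIVE
(Need other tests; this is actually a convergent p-series with p=2 > 1)

Inconclusive (lim aₙ = 0; need another test)


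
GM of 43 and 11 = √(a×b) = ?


GM = √(43×11) = √473 = 21.7486

GM = 21.7486


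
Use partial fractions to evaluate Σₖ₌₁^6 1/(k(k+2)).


1/(k(k+2)) = (1/2)·(1/k - 1/(k+2)) (partial fractions)
Telescoping: Σ = (1/2)·(1 + 1/2 - 1/7 - 1/8) = 69/112

Sum = 69/112


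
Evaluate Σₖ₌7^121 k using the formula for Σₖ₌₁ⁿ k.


Σₖ₌7^121 k = Σₖ₌₁^121 k − Σₖ₌₁^6 k
= 121·122/2 − 6·7/2
= 7381 − 21 = 7360

Σk = 7360


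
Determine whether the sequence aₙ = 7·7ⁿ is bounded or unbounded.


aₙ = 7·7ⁿ → as n→∞, aₙ→∞ (since base 7 > 1)
No finite upper bound exists
The sequence is UNBOUNDED

Unbounded (aₙ → ∞ as n → ∞)


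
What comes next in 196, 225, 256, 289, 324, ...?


Pattern: perfect squares: n²
Terms: 196, 225, 256, 289, 324
Next term = 361

Next term = 361


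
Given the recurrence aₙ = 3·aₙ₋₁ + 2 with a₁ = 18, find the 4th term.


Computing step by step:
a_1 = 18
a_2 = 56
a_3 = 170
a_4 = 512


a_4 = 512


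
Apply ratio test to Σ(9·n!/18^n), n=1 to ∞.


aₙ = 9·n!/18^n
a_{n+1}/aₙ = (n+1)!/18^(n+1) × 18^n/n!  (constant 9 cancels)
= (n+1)/18
L = lim(n→∞) (n+1)/18 = ∞
L > 1 → series DIVERGES

Diverges (ratio test: L = ∞ > 1)


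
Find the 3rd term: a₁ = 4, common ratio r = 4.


aₙ = a₁·r^(n-1)
= 4×4^2
= 4×16
= 64

a_3 = 64


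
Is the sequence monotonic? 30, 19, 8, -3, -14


Differences: -11, -11, -11, -11
All differences < 0 → strictly DECREASING

Monotonically decreasing


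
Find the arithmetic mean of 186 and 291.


AM = (186 + 291)/2 = 477/2 = 238.5

AM = 238.5


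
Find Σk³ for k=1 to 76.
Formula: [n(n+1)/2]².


n(n+1)/2 = 76×77/2 = 2926
Σk³ = 2926² = 8561476

Σk³ = 8561476


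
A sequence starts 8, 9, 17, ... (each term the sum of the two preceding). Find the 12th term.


Computing iteratively: 8, 9, 17, 26, 43, 69, 112, 181, 293, 474, 767, 1241
a_12 = 1241

a_12 = 1241


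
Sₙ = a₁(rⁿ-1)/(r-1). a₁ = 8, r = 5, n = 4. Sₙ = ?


Sₙ = 8×(5^4 - 1)/(5 - 1)
= 8×(625 - 1)/4
= 8×624/4
= 1248

S_4 = 1248


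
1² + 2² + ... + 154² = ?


n = 154
n(n+1)(2n+1)/6 = 154×155×309/6
= 7375830/6 = 1229305

Σk² = 1229305


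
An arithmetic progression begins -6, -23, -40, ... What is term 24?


aₙ = a₁ + (n-1)d
= -6 + (24-1)×-17
= -6 - 391
= -397

a_24 = -397


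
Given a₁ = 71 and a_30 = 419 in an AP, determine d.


d = (aₙ - a₁)/(n-1)
= (419 - 71)/(30-1)
= 348/29 = 12

d = 12


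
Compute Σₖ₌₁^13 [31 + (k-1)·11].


aₙ = 31 + (13-1)×11 = 163
Sₙ = n(a₁+aₙ)/2 = 13×(31+163)/2
= 13×194/2 = 1261

S_13 = 1261


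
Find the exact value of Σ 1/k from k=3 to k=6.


Σₖ₌3^6 1/k = 1/3 + 1/4 + 1/5 + 1/6
= 19/20
≈ 0.95

Sum = 19/20 ≈ 0.95


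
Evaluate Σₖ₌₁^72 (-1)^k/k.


S = -1 + 1/2 - 1/3 + 1/4 - 1/5 + 1/6 - 1/7 + 1/8 ± ...
= -0.6863
(Full series converges to -ln(2) ≈ -0.6931)

S_72 = -0.6863
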